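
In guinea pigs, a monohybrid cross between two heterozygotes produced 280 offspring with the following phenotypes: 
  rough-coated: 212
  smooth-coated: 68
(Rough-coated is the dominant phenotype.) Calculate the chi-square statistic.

0.076

For a monohybrid cross between heterozygotes with complete dominance, the expected phenotypic ratio is 3:1.
The 3:1 ratio has 4 parts, so with N = 280 the expected counts are:
  rough-coated: 280 × 3/4 = 210
  smooth-coated: 280 × 1/4 = 70
χ² = Σ (O − E)² / E
  rough-coated: (212 − 210)² / 210 = 0.0190
  smooth-coated: (68 − 70)² / 70 = 0.0571
χ² = 0.0190 + 0.0571 = 0.0761 ≈ 0.076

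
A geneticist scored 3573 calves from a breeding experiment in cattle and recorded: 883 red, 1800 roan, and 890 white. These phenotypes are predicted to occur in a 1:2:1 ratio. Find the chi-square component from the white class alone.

Total ratio parts = 4. Expected numbers out of 3573:
  red: 3573 × 1/4 = 893.25
  roan: 3573 × 2/4 = 1786.5
  white: 3573 × 1/4 = 893.25
Contribution of white: (890 − 893.25)² / 893.25 = 0.0118

0.012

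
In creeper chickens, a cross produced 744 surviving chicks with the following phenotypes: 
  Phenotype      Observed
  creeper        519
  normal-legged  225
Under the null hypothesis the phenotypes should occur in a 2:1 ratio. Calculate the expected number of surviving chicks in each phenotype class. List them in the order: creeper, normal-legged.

496, 248

Under the 2:1 hypothesis (Σ ratio = 3, N = 744):
  creeper: 744 × 2/3 = 496
  normal-legged: 744 × 1/3 = 248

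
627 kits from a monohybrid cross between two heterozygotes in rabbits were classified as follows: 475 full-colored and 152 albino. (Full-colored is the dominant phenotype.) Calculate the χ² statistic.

0.192

For a monohybrid cross between heterozygotes with complete dominance, the expected phenotypic ratio is 3:1.
Total ratio parts = 4. Expected numbers out of 627:
  full-colored: 627 × 3/4 = 470.25
  albino: 627 × 1/4 = 156.75
χ² = Σ (O − E)² / E
  full-colored: (475 − 470.25)² / 470.25 = 0.0480
  albino: (152 − 156.75)² / 156.75 = 0.1439
χ² = 0.0480 + 0.1439 = 0.1919 ≈ 0.192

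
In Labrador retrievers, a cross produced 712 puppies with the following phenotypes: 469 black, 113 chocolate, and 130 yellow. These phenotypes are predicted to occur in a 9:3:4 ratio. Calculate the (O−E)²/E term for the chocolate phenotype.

3.148

Total ratio parts = 16. Expected numbers out of 712:
  black: 712 × 9/16 = 400.5
  chocolate: 712 × 3/16 = 133.5
  yellow: 712 × 4/16 = 178
Contribution of chocolate: (113 − 133.5)² / 133.5 = 3.1479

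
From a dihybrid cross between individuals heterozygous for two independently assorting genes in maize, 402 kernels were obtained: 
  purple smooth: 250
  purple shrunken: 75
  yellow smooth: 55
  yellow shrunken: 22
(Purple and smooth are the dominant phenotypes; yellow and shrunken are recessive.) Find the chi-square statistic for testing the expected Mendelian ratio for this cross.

8.419

A dihybrid F₂ with independent assortment and complete dominance at both loci gives a 9:3:3:1 phenotypic ratio.
Under the 9:3:3:1 hypothesis (Σ ratio = 16, N = 402):
  purple smooth: 402 × 9/16 = 226.125
  purple shrunken: 402 × 3/16 = 75.375
  yellow smooth: 402 × 3/16 = 75.375
  yellow shrunken: 402 × 1/16 = 25.125
χ² = Σ (O − E)² / E
  purple smooth: (250 − 226.125)² / 226.125 = 2.5208
  purple shrunken: (75 − 75.375)² / 75.375 = 0.0019
  yellow smooth: (55 − 75.375)² / 75.375 = 5.5077
  yellow shrunken: (22 − 25.125)² / 25.125 = 0.3887
χ² = 2.5208 + 0.0019 + 5.5077 + 0.3887 = 8.4191 ≈ 8.419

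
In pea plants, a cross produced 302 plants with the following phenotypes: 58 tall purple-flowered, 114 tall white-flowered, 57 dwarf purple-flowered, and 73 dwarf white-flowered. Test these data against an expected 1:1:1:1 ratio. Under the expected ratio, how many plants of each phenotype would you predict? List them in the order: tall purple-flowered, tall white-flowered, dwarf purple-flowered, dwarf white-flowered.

Expected counts for N = 302 under a 1:1:1:1 ratio (total parts = 4):
  tall purple-flowered: 302 × 1/4 = 75.5
  tall white-flowered: 302 × 1/4 = 75.5
  dwarf purple-flowered: 302 × 1/4 = 75.5
  dwarf white-flowered: 302 × 1/4 = 75.5

75.5, 75.5, 75.5, 75.5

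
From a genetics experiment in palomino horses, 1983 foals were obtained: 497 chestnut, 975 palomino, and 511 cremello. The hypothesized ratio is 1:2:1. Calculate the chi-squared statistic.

The 1:2:1 ratio has 4 parts, so with N = 1983 the expected counts are:
  chestnut: 1983 × 1/4 = 495.75
  palomino: 1983 × 2/4 = 991.5
  cremello: 1983 × 1/4 = 495.75
χ² = Σ (O − E)² / E
  chestnut: (497 − 495.75)² / 495.75 = 0.0032
  palomino: (975 − 991.5)² / 991.5 = 0.2746
  cremello: (511 − 495.75)² / 495.75 = 0.4691
χ² = 0.0032 + 0.2746 + 0.4691 = 0.7469 ≈ 0.747

0.747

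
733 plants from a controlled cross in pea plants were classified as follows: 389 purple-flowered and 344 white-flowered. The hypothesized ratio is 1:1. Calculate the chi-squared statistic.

Total ratio parts = 2. Expected numbers out of 733:
  purple-flowered: 733 × 1/2 = 366.5
  white-flowered: 733 × 1/2 = 366.5
χ² = Σ (O − E)² / E
  purple-flowered: (389 − 366.5)² / 366.5 = 1.3813
  white-flowered: (344 − 366.5)² / 366.5 = 1.3813
χ² = 1.3813 + 1.3813 = 2.7626 ≈ 2.763

2.763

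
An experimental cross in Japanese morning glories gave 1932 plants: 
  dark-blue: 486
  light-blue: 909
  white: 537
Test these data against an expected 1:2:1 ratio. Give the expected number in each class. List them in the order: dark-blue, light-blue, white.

Under the 1:2:1 hypothesis (Σ ratio = 4, N = 1932):
  dark-blue: 1932 × 1/4 = 483
  light-blue: 1932 × 2/4 = 966
  white: 1932 × 1/4 = 483

483, 966, 483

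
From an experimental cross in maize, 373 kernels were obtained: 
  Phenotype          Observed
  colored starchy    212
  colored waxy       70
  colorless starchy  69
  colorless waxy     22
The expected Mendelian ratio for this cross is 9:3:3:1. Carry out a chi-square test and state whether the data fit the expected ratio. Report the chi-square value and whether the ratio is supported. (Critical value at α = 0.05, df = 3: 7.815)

0.109; consistent

Expected counts for N = 373 under a 9:3:3:1 ratio (total parts = 16):
  colored starchy: 373 × 9/16 = 209.8125
  colored waxy: 373 × 3/16 = 69.9375
  colorless starchy: 373 × 3/16 = 69.9375
  colorless waxy: 373 × 1/16 = 23.3125
χ² = Σ (O − E)² / E
  colored starchy: (212 − 209.8125)² / 209.8125 = 0.0228
  colored waxy: (70 − 69.9375)² / 69.9375 = 0.0001
  colorless starchy: (69 − 69.9375)² / 69.9375 = 0.0126
  colorless waxy: (22 − 23.3125)² / 23.3125 = 0.0739
χ² = 0.0228 + 0.0001 + 0.0126 + 0.0739 = 0.1094 ≈ 0.109
Degrees of freedom = 4 − 1 = 3; critical value at α = 0.05 is 7.815.
Since 0.109 < 7.815, we fail to reject the null hypothesis — the data are consistent with the 9:3:3:1 ratio.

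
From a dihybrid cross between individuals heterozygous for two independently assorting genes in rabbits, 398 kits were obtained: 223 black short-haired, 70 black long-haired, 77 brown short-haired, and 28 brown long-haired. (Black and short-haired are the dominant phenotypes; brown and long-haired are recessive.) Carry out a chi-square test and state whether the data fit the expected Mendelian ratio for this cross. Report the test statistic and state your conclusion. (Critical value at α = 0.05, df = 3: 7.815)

0.758; consistent

A dihybrid F₂ with independent assortment and complete dominance at both loci gives a 9:3:3:1 phenotypic ratio.
Under the 9:3:3:1 hypothesis (Σ ratio = 16, N = 398):
  black short-haired: 398 × 9/16 = 223.875
  black long-haired: 398 × 3/16 = 74.625
  brown short-haired: 398 × 3/16 = 74.625
  brown long-haired: 398 × 1/16 = 24.875
χ² = Σ (O − E)² / E
  black short-haired: (223 − 223.875)² / 223.875 = 0.0034
  black long-haired: (70 − 74.625)² / 74.625 = 0.2866
  brown short-haired: (77 − 74.625)² / 74.625 = 0.0756
  brown long-haired: (28 − 24.875)² / 24.875 = 0.3926
χ² = 0.0034 + 0.2866 + 0.0756 + 0.3926 = 0.7582 ≈ 0.758
Degrees of freedom = 4 − 1 = 3; critical value at α = 0.05 is 7.815.
Since 0.758 < 7.815, we fail to reject the null hypothesis — the data are consistent with the 9:3:3:1 ratio.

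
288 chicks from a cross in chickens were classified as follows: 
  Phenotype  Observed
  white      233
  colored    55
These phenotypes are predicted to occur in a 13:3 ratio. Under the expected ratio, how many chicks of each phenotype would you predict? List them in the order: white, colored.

The 13:3 ratio has 16 parts, so with N = 288 the expected counts are:
  white: 288 × 13/16 = 234
  colored: 288 × 3/16 = 54

234, 54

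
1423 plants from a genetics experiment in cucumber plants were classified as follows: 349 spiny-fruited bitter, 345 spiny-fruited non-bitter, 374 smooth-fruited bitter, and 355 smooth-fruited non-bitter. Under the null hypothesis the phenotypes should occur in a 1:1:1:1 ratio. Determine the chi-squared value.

1.391

Total ratio parts = 4. Expected numbers out of 1423:
  spiny-fruited bitter: 1423 × 1/4 = 355.75
  spiny-fruited non-bitter: 1423 × 1/4 = 355.75
  smooth-fruited bitter: 1423 × 1/4 = 355.75
  smooth-fruited non-bitter: 1423 × 1/4 = 355.75
χ² = Σ (O − E)² / E
  spiny-fruited bitter: (349 − 355.75)² / 355.75 = 0.1281
  spiny-fruited non-bitter: (345 − 355.75)² / 355.75 = 0.3248
  smooth-fruited bitter: (374 − 355.75)² / 355.75 = 0.9362
  smooth-fruited non-bitter: (355 − 355.75)² / 355.75 = 0.0016
χ² = 0.1281 + 0.3248 + 0.9362 + 0.0016 = 1.3907 ≈ 1.391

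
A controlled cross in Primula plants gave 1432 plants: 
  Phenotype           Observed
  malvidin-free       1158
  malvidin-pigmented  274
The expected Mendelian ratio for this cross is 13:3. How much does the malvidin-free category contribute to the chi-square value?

The 13:3 ratio has 16 parts, so with N = 1432 the expected counts are:
  malvidin-free: 1432 × 13/16 = 1163.5
  malvidin-pigmented: 1432 × 3/16 = 268.5
Contribution of malvidin-free: (1158 − 1163.5)² / 1163.5 = 0.0260

0.026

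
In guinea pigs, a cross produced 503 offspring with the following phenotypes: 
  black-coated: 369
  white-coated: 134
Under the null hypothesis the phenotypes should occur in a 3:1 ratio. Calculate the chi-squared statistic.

Total ratio parts = 4. Expected numbers out of 503:
  black-coated: 503 × 3/4 = 377.25
  white-coated: 503 × 1/4 = 125.75
χ² = Σ (O − E)² / E
  black-coated: (369 − 377.25)² / 377.25 = 0.1804
  white-coated: (134 − 125.75)² / 125.75 = 0.5413
χ² = 0.1804 + 0.5413 = 0.7217 ≈ 0.722

0.722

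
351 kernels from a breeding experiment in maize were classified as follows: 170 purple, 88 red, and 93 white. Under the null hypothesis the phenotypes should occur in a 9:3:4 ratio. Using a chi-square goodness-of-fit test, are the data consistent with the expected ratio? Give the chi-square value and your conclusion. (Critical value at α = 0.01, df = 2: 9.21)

11.607; not consistent

Expected counts for N = 351 under a 9:3:4 ratio (total parts = 16):
  purple: 351 × 9/16 = 197.4375
  red: 351 × 3/16 = 65.8125
  white: 351 × 4/16 = 87.75
χ² = Σ (O − E)² / E
  purple: (170 − 197.4375)² / 197.4375 = 3.8129
  red: (88 − 65.8125)² / 65.8125 = 7.4801
  white: (93 − 87.75)² / 87.75 = 0.3141
χ² = 3.8129 + 7.4801 + 0.3141 = 11.6071 ≈ 11.607
Degrees of freedom = 3 − 1 = 2; critical value at α = 0.01 is 9.21.
Since 11.607 > 9.21, we reject the null hypothesis — the data do not fit the 9:3:4 ratio.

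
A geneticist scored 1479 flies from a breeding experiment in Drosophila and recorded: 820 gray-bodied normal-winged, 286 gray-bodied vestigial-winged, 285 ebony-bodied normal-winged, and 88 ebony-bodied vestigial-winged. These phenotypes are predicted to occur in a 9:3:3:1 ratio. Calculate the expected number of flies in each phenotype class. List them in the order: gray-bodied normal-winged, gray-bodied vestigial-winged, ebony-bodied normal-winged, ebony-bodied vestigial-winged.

Expected counts for N = 1479 under a 9:3:3:1 ratio (total parts = 16):
  gray-bodied normal-winged: 1479 × 9/16 = 831.9375
  gray-bodied vestigial-winged: 1479 × 3/16 = 277.3125
  ebony-bodied normal-winged: 1479 × 3/16 = 277.3125
  ebony-bodied vestigial-winged: 1479 × 1/16 = 92.4375

831.9375, 277.3125, 277.3125, 92.4375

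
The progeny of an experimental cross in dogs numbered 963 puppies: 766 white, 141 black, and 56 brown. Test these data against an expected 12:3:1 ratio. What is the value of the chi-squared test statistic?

Expected counts for N = 963 under a 12:3:1 ratio (total parts = 16):
  white: 963 × 12/16 = 722.25
  black: 963 × 3/16 = 180.5625
  brown: 963 × 1/16 = 60.1875
χ² = Σ (O − E)² / E
  white: (766 − 722.25)² / 722.25 = 2.6501
  black: (141 − 180.5625)² / 180.5625 = 8.6684
  brown: (56 − 60.1875)² / 60.1875 = 0.2913
χ² = 2.6501 + 8.6684 + 0.2913 = 11.6098 ≈ 11.610

11.610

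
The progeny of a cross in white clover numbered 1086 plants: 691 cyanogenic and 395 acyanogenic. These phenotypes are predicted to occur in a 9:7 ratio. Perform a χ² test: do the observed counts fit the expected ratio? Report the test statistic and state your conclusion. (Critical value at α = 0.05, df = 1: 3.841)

The 9:7 ratio has 16 parts, so with N = 1086 the expected counts are:
  cyanogenic: 1086 × 9/16 = 610.875
  acyanogenic: 1086 × 7/16 = 475.125
χ² = Σ (O − E)² / E
  cyanogenic: (691 − 610.875)² / 610.875 = 10.5095
  acyanogenic: (395 − 475.125)² / 475.125 = 13.5123
χ² = 10.5095 + 13.5123 = 24.0218 ≈ 24.022
Degrees of freedom = 2 − 1 = 1; critical value at α = 0.05 is 3.841.
Since 24.022 > 3.841, we reject the null hypothesis — the data do not fit the 9:7 ratio.

24.022; not consistent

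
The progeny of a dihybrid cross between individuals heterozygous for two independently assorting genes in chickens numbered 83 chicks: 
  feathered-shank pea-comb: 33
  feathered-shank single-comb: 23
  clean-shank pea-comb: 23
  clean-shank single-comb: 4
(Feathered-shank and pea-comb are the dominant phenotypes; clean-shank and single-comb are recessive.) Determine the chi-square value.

A dihybrid F₂ with independent assortment and complete dominance at both loci gives a 9:3:3:1 phenotypic ratio.
Under the 9:3:3:1 hypothesis (Σ ratio = 16, N = 83):
  feathered-shank pea-comb: 83 × 9/16 = 46.6875
  feathered-shank single-comb: 83 × 3/16 = 15.5625
  clean-shank pea-comb: 83 × 3/16 = 15.5625
  clean-shank single-comb: 83 × 1/16 = 5.1875
χ² = Σ (O − E)² / E
  feathered-shank pea-comb: (33 − 46.6875)² / 46.6875 = 4.0128
  feathered-shank single-comb: (23 − 15.5625)² / 15.5625 = 3.5545
  clean-shank pea-comb: (23 − 15.5625)² / 15.5625 = 3.5545
  clean-shank single-comb: (4 − 5.1875)² / 5.1875 = 0.2718
χ² = 4.0128 + 3.5545 + 3.5545 + 0.2718 = 11.3936 ≈ 11.394

11.394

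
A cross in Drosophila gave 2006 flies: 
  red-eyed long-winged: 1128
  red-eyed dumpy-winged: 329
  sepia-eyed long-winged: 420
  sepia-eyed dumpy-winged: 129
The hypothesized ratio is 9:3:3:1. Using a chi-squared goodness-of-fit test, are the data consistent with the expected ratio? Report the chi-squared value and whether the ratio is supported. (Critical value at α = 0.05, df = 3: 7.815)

11.127; not consistent

Total ratio parts = 16. Expected numbers out of 2006:
  red-eyed long-winged: 2006 × 9/16 = 1128.375
  red-eyed dumpy-winged: 2006 × 3/16 = 376.125
  sepia-eyed long-winged: 2006 × 3/16 = 376.125
  sepia-eyed dumpy-winged: 2006 × 1/16 = 125.375
χ² = Σ (O − E)² / E
  red-eyed long-winged: (1128 − 1128.375)² / 1128.375 = 0.0001
  red-eyed dumpy-winged: (329 − 376.125)² / 376.125 = 5.9043
  sepia-eyed long-winged: (420 − 376.125)² / 376.125 = 5.1180
  sepia-eyed dumpy-winged: (129 − 125.375)² / 125.375 = 0.1048
χ² = 0.0001 + 5.9043 + 5.1180 + 0.1048 = 11.1272 ≈ 11.127
Degrees of freedom = 4 − 1 = 3; critical value at α = 0.05 is 7.815.
Since 11.127 > 7.815, we reject the null hypothesis — the data do not fit the 9:3:3:1 ratio.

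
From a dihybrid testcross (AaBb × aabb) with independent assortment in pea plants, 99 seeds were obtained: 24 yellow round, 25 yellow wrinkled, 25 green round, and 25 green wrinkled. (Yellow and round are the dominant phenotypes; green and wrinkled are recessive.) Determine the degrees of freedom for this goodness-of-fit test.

A dihybrid testcross with independent assortment gives a 1:1:1:1 ratio.
A goodness-of-fit test with 4 phenotype classes has df = 4 − 1 = 3.

3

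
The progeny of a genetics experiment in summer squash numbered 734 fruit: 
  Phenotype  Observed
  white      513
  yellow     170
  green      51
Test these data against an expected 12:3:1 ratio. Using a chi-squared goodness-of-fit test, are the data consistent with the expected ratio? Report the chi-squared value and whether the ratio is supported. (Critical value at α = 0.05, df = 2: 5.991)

10.743; not consistent

Total ratio parts = 16. Expected numbers out of 734:
  white: 734 × 12/16 = 550.5
  yellow: 734 × 3/16 = 137.625
  green: 734 × 1/16 = 45.875
χ² = Σ (O − E)² / E
  white: (513 − 550.5)² / 550.5 = 2.5545
  yellow: (170 − 137.625)² / 137.625 = 7.6159
  green: (51 − 45.875)² / 45.875 = 0.5725
χ² = 2.5545 + 7.6159 + 0.5725 = 10.7429 ≈ 10.743
Degrees of freedom = 3 − 1 = 2; critical value at α = 0.05 is 5.991.
Since 10.743 > 5.991, we reject the null hypothesis — the data do not fit the 12:3:1 ratio.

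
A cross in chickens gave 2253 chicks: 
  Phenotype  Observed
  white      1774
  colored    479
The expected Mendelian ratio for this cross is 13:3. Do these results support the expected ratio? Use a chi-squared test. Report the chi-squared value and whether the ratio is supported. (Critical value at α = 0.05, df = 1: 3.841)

9.321; not consistent

The 13:3 ratio has 16 parts, so with N = 2253 the expected counts are:
  white: 2253 × 13/16 = 1830.5625
  colored: 2253 × 3/16 = 422.4375
χ² = Σ (O − E)² / E
  white: (1774 − 1830.5625)² / 1830.5625 = 1.7477
  colored: (479 − 422.4375)² / 422.4375 = 7.5735
χ² = 1.7477 + 7.5735 = 9.3212 ≈ 9.321
Degrees of freedom = 2 − 1 = 1; critical value at α = 0.05 is 3.841.
Since 9.321 > 3.841, we reject the null hypothesis — the data do not fit the 13:3 ratio.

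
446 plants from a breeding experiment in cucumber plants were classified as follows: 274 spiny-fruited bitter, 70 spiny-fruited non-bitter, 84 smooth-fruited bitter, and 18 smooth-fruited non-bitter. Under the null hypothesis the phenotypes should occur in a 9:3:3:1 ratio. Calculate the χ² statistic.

The 9:3:3:1 ratio has 16 parts, so with N = 446 the expected counts are:
  spiny-fruited bitter: 446 × 9/16 = 250.875
  spiny-fruited non-bitter: 446 × 3/16 = 83.625
  smooth-fruited bitter: 446 × 3/16 = 83.625
  smooth-fruited non-bitter: 446 × 1/16 = 27.875
χ² = Σ (O − E)² / E
  spiny-fruited bitter: (274 − 250.875)² / 250.875 = 2.1316
  spiny-fruited non-bitter: (70 − 83.625)² / 83.625 = 2.2199
  smooth-fruited bitter: (84 − 83.625)² / 83.625 = 0.0017
  smooth-fruited non-bitter: (18 − 27.875)² / 27.875 = 3.4983
χ² = 2.1316 + 2.2199 + 0.0017 + 3.4983 = 7.8515 ≈ 7.852

7.852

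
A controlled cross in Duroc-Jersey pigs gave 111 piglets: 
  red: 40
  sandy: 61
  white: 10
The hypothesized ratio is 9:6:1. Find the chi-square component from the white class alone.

1.352

Expected counts for N = 111 under a 9:6:1 ratio (total parts = 16):
  red: 111 × 9/16 = 62.4375
  sandy: 111 × 6/16 = 41.625
  white: 111 × 1/16 = 6.9375
Contribution of white: (10 − 6.9375)² / 6.9375 = 1.3519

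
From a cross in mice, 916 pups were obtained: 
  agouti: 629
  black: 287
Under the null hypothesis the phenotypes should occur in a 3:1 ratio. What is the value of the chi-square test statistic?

Under the 3:1 hypothesis (Σ ratio = 4, N = 916):
  agouti: 916 × 3/4 = 687
  black: 916 × 1/4 = 229
χ² = Σ (O − E)² / E
  agouti: (629 − 687)² / 687 = 4.8967
  black: (287 − 229)² / 229 = 14.6900
χ² = 4.8967 + 14.6900 = 19.5867 ≈ 19.587

19.587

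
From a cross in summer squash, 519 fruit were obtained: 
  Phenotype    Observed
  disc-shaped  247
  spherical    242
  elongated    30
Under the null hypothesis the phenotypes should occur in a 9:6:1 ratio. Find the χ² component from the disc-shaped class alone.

6.917

Under the 9:6:1 hypothesis (Σ ratio = 16, N = 519):
  disc-shaped: 519 × 9/16 = 291.9375
  spherical: 519 × 6/16 = 194.625
  elongated: 519 × 1/16 = 32.4375
Contribution of disc-shaped: (247 − 291.9375)² / 291.9375 = 6.9172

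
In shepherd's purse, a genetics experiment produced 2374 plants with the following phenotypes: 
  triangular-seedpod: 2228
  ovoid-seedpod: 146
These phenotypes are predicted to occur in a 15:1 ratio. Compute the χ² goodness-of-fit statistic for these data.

Expected counts for N = 2374 under a 15:1 ratio (total parts = 16):
  triangular-seedpod: 2374 × 15/16 = 2225.625
  ovoid-seedpod: 2374 × 1/16 = 148.375
χ² = Σ (O − E)² / E
  triangular-seedpod: (2228 − 2225.625)² / 2225.625 = 0.0025
  ovoid-seedpod: (146 − 148.375)² / 148.375 = 0.0380
χ² = 0.0025 + 0.0380 = 0.0405 ≈ 0.041

0.041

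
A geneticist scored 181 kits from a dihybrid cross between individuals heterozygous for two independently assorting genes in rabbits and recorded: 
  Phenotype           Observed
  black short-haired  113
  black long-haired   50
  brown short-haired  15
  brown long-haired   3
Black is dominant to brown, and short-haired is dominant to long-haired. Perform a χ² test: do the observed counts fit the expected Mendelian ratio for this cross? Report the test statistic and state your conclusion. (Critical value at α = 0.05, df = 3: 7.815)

25.507; not consistent

A dihybrid F₂ with independent assortment and complete dominance at both loci gives a 9:3:3:1 phenotypic ratio.
Total ratio parts = 16. Expected numbers out of 181:
  black short-haired: 181 × 9/16 = 101.8125
  black long-haired: 181 × 3/16 = 33.9375
  brown short-haired: 181 × 3/16 = 33.9375
  brown long-haired: 181 × 1/16 = 11.3125
χ² = Σ (O − E)² / E
  black short-haired: (113 − 101.8125)² / 101.8125 = 1.2293
  black long-haired: (50 − 33.9375)² / 33.9375 = 7.6023
  brown short-haired: (15 − 33.9375)² / 33.9375 = 10.5673
  brown long-haired: (3 − 11.3125)² / 11.3125 = 6.1081
χ² = 1.2293 + 7.6023 + 10.5673 + 6.1081 = 25.507
Degrees of freedom = 4 − 1 = 3; critical value at α = 0.05 is 7.815.
Since 25.507 > 7.815, we reject the null hypothesis — the data do not fit the 9:3:3:1 ratio.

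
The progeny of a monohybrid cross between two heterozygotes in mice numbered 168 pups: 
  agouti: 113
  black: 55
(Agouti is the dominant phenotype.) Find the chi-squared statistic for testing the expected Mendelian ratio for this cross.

5.365

For a monohybrid cross between heterozygotes with complete dominance, the expected phenotypic ratio is 3:1.
Expected counts for N = 168 under a 3:1 ratio (total parts = 4):
  agouti: 168 × 3/4 = 126
  black: 168 × 1/4 = 42
χ² = Σ (O − E)² / E
  agouti: (113 − 126)² / 126 = 1.3413
  black: (55 − 42)² / 42 = 4.0238
χ² = 1.3413 + 4.0238 = 5.3651 ≈ 5.365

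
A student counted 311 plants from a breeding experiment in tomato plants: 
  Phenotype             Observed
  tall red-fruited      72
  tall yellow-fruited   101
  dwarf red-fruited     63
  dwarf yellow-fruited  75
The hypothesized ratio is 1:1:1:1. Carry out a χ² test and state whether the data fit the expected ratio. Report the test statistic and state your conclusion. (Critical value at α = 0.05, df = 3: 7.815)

Expected counts for N = 311 under a 1:1:1:1 ratio (total parts = 4):
  tall red-fruited: 311 × 1/4 = 77.75
  tall yellow-fruited: 311 × 1/4 = 77.75
  dwarf red-fruited: 311 × 1/4 = 77.75
  dwarf yellow-fruited: 311 × 1/4 = 77.75
χ² = Σ (O − E)² / E
  tall red-fruited: (72 − 77.75)² / 77.75 = 0.4252
  tall yellow-fruited: (101 − 77.75)² / 77.75 = 6.9526
  dwarf red-fruited: (63 − 77.75)² / 77.75 = 2.7982
  dwarf yellow-fruited: (75 − 77.75)² / 77.75 = 0.0973
χ² = 0.4252 + 6.9526 + 2.7982 + 0.0973 = 10.2733 ≈ 10.273
Degrees of freedom = 4 − 1 = 3; critical value at α = 0.05 is 7.815.
Since 10.273 > 7.815, we reject the null hypothesis — the data do not fit the 1:1:1:1 ratio.

10.273; not consistent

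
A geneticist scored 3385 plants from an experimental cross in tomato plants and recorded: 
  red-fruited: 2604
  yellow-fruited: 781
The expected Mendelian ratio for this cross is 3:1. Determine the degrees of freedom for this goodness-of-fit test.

A goodness-of-fit test with 2 phenotype classes has df = 2 − 1 = 1.

1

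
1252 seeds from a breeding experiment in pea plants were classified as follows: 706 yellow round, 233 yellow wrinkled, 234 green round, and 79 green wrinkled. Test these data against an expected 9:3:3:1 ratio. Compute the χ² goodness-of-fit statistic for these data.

0.027

Total ratio parts = 16. Expected numbers out of 1252:
  yellow round: 1252 × 9/16 = 704.25
  yellow wrinkled: 1252 × 3/16 = 234.75
  green round: 1252 × 3/16 = 234.75
  green wrinkled: 1252 × 1/16 = 78.25
χ² = Σ (O − E)² / E
  yellow round: (706 − 704.25)² / 704.25 = 0.0043
  yellow wrinkled: (233 − 234.75)² / 234.75 = 0.0130
  green round: (234 − 234.75)² / 234.75 = 0.0024
  green wrinkled: (79 − 78.25)² / 78.25 = 0.0072
χ² = 0.0043 + 0.0130 + 0.0024 + 0.0072 = 0.0269 ≈ 0.027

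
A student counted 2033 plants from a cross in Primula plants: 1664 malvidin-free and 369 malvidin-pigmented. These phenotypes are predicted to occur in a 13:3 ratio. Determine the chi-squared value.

Under the 13:3 hypothesis (Σ ratio = 16, N = 2033):
  malvidin-free: 2033 × 13/16 = 1651.8125
  malvidin-pigmented: 2033 × 3/16 = 381.1875
χ² = Σ (O − E)² / E
  malvidin-free: (1664 − 1651.8125)² / 1651.8125 = 0.0899
  malvidin-pigmented: (369 − 381.1875)² / 381.1875 = 0.3897
χ² = 0.0899 + 0.3897 = 0.4796 ≈ 0.480

0.480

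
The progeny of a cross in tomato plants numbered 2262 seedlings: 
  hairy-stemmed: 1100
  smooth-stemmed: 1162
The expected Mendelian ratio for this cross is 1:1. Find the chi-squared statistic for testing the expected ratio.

Total ratio parts = 2. Expected numbers out of 2262:
  hairy-stemmed: 2262 × 1/2 = 1131
  smooth-stemmed: 2262 × 1/2 = 1131
χ² = Σ (O − E)² / E
  hairy-stemmed: (1100 − 1131)² / 1131 = 0.8497
  smooth-stemmed: (1162 − 1131)² / 1131 = 0.8497
χ² = 0.8497 + 0.8497 = 1.6994 ≈ 1.699

1.699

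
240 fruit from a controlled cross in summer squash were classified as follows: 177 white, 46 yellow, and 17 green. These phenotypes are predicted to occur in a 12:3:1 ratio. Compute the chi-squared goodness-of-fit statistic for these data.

Expected counts for N = 240 under a 12:3:1 ratio (total parts = 16):
  white: 240 × 12/16 = 180
  yellow: 240 × 3/16 = 45
  green: 240 × 1/16 = 15
χ² = Σ (O − E)² / E
  white: (177 − 180)² / 180 = 0.0500
  yellow: (46 − 45)² / 45 = 0.0222
  green: (17 − 15)² / 15 = 0.2667
χ² = 0.0500 + 0.0222 + 0.2667 = 0.3389 ≈ 0.339

0.339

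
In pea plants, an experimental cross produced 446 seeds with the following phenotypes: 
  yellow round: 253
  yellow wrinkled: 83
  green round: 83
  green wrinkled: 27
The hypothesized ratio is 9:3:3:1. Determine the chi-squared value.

Under the 9:3:3:1 hypothesis (Σ ratio = 16, N = 446):
  yellow round: 446 × 9/16 = 250.875
  yellow wrinkled: 446 × 3/16 = 83.625
  green round: 446 × 3/16 = 83.625
  green wrinkled: 446 × 1/16 = 27.875
χ² = Σ (O − E)² / E
  yellow round: (253 − 250.875)² / 250.875 = 0.0180
  yellow wrinkled: (83 − 83.625)² / 83.625 = 0.0047
  green round: (83 − 83.625)² / 83.625 = 0.0047
  green wrinkled: (27 − 27.875)² / 27.875 = 0.0275
χ² = 0.0180 + 0.0047 + 0.0047 + 0.0275 = 0.0549 ≈ 0.055

0.055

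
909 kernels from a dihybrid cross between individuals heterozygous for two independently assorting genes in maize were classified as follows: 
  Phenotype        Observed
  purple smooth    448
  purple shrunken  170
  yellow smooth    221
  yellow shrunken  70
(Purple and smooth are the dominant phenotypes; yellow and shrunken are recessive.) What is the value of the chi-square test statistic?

A dihybrid F₂ with independent assortment and complete dominance at both loci gives a 9:3:3:1 phenotypic ratio.
The 9:3:3:1 ratio has 16 parts, so with N = 909 the expected counts are:
  purple smooth: 909 × 9/16 = 511.3125
  purple shrunken: 909 × 3/16 = 170.4375
  yellow smooth: 909 × 3/16 = 170.4375
  yellow shrunken: 909 × 1/16 = 56.8125
χ² = Σ (O − E)² / E
  purple smooth: (448 − 511.3125)² / 511.3125 = 7.8396
  purple shrunken: (170 − 170.4375)² / 170.4375 = 0.0011
  yellow smooth: (221 − 170.4375)² / 170.4375 = 15.0000
  yellow shrunken: (70 − 56.8125)² / 56.8125 = 3.0611
χ² = 7.8396 + 0.0011 + 15.0000 + 3.0611 = 25.9018 ≈ 25.902

25.902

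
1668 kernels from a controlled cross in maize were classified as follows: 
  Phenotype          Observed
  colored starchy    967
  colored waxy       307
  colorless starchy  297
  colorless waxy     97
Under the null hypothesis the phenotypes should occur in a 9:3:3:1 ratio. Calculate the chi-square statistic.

Expected counts for N = 1668 under a 9:3:3:1 ratio (total parts = 16):
  colored starchy: 1668 × 9/16 = 938.25
  colored waxy: 1668 × 3/16 = 312.75
  colorless starchy: 1668 × 3/16 = 312.75
  colorless waxy: 1668 × 1/16 = 104.25
χ² = Σ (O − E)² / E
  colored starchy: (967 − 938.25)² / 938.25 = 0.8810
  colored waxy: (307 − 312.75)² / 312.75 = 0.1057
  colorless starchy: (297 − 312.75)² / 312.75 = 0.7932
  colorless waxy: (97 − 104.25)² / 104.25 = 0.5042
χ² = 0.8810 + 0.1057 + 0.7932 + 0.5042 = 2.2841 ≈ 2.284

2.284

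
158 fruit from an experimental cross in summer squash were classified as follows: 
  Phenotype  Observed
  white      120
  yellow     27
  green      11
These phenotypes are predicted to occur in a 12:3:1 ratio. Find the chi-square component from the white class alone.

0.019

Expected counts for N = 158 under a 12:3:1 ratio (total parts = 16):
  white: 158 × 12/16 = 118.5
  yellow: 158 × 3/16 = 29.625
  green: 158 × 1/16 = 9.875
Contribution of white: (120 − 118.5)² / 118.5 = 0.0190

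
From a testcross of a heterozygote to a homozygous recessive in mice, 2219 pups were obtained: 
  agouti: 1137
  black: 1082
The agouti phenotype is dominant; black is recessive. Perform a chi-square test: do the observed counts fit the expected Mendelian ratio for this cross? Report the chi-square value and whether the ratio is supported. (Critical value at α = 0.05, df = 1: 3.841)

1.363; consistent

A testcross of a heterozygote (Aa × aa) gives a 1:1 phenotypic ratio.
Under the 1:1 hypothesis (Σ ratio = 2, N = 2219):
  agouti: 2219 × 1/2 = 1109.5
  black: 2219 × 1/2 = 1109.5
χ² = Σ (O − E)² / E
  agouti: (1137 − 1109.5)² / 1109.5 = 0.6816
  black: (1082 − 1109.5)² / 1109.5 = 0.6816
χ² = 0.6816 + 0.6816 = 1.3632 ≈ 1.363
Degrees of freedom = 2 − 1 = 1; critical value at α = 0.05 is 3.841.
Since 1.363 < 3.841, we fail to reject the null hypothesis — the data are consistent with the 1:1 ratio.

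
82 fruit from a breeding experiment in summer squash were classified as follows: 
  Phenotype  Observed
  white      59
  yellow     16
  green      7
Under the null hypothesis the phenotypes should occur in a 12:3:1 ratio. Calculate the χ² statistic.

Total ratio parts = 16. Expected numbers out of 82:
  white: 82 × 12/16 = 61.5
  yellow: 82 × 3/16 = 15.375
  green: 82 × 1/16 = 5.125
χ² = Σ (O − E)² / E
  white: (59 − 61.5)² / 61.5 = 0.1016
  yellow: (16 − 15.375)² / 15.375 = 0.0254
  green: (7 − 5.125)² / 5.125 = 0.6860
χ² = 0.1016 + 0.0254 + 0.6860 = 0.813

0.813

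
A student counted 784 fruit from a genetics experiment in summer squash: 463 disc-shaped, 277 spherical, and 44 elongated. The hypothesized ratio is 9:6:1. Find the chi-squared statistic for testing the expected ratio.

2.591

Total ratio parts = 16. Expected numbers out of 784:
  disc-shaped: 784 × 9/16 = 441
  spherical: 784 × 6/16 = 294
  elongated: 784 × 1/16 = 49
χ² = Σ (O − E)² / E
  disc-shaped: (463 − 441)² / 441 = 1.0975
  spherical: (277 − 294)² / 294 = 0.9830
  elongated: (44 − 49)² / 49 = 0.5102
χ² = 1.0975 + 0.9830 + 0.5102 = 2.5907 ≈ 2.591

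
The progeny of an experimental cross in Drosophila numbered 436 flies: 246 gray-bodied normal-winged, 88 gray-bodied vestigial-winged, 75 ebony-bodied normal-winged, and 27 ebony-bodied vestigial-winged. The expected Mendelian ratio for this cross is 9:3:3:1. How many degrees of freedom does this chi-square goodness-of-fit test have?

3

A goodness-of-fit test with 4 phenotype classes has df = 4 − 1 = 3.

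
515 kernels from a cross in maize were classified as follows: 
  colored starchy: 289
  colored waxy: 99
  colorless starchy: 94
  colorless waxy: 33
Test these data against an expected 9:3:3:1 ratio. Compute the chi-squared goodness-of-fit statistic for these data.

0.152

The 9:3:3:1 ratio has 16 parts, so with N = 515 the expected counts are:
  colored starchy: 515 × 9/16 = 289.6875
  colored waxy: 515 × 3/16 = 96.5625
  colorless starchy: 515 × 3/16 = 96.5625
  colorless waxy: 515 × 1/16 = 32.1875
χ² = Σ (O − E)² / E
  colored starchy: (289 − 289.6875)² / 289.6875 = 0.0016
  colored waxy: (99 − 96.5625)² / 96.5625 = 0.0615
  colorless starchy: (94 − 96.5625)² / 96.5625 = 0.0680
  colorless waxy: (33 − 32.1875)² / 32.1875 = 0.0205
χ² = 0.0016 + 0.0615 + 0.0680 + 0.0205 = 0.1516 ≈ 0.152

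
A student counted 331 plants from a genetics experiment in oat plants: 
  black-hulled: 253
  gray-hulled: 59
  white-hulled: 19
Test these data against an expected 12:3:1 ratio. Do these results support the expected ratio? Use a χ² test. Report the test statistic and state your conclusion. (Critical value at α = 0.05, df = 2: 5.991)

Expected counts for N = 331 under a 12:3:1 ratio (total parts = 16):
  black-hulled: 331 × 12/16 = 248.25
  gray-hulled: 331 × 3/16 = 62.0625
  white-hulled: 331 × 1/16 = 20.6875
χ² = Σ (O − E)² / E
  black-hulled: (253 − 248.25)² / 248.25 = 0.0909
  gray-hulled: (59 − 62.0625)² / 62.0625 = 0.1511
  white-hulled: (19 − 20.6875)² / 20.6875 = 0.1377
χ² = 0.0909 + 0.1511 + 0.1377 = 0.3797 ≈ 0.380
Degrees of freedom = 3 − 1 = 2; critical value at α = 0.05 is 5.991.
Since 0.380 < 5.991, we fail to reject the null hypothesis — the data are consistent with the 12:3:1 ratio.

0.380; consistent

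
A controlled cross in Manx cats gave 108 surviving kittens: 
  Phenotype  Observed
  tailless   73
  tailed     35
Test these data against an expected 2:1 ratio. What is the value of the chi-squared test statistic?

The 2:1 ratio has 3 parts, so with N = 108 the expected counts are:
  tailless: 108 × 2/3 = 72
  tailed: 108 × 1/3 = 36
χ² = Σ (O − E)² / E
  tailless: (73 − 72)² / 72 = 0.0139
  tailed: (35 − 36)² / 36 = 0.0278
χ² = 0.0139 + 0.0278 = 0.0417 ≈ 0.042

0.042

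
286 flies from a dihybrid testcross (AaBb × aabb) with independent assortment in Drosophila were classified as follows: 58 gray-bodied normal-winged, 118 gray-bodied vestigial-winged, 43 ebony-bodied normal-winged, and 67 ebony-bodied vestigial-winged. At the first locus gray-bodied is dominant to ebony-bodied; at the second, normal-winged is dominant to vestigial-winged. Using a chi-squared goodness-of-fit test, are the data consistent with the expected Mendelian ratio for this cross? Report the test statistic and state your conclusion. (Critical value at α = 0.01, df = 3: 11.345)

44.434; not consistent

A dihybrid testcross with independent assortment gives a 1:1:1:1 ratio.
Expected counts for N = 286 under a 1:1:1:1 ratio (total parts = 4):
  gray-bodied normal-winged: 286 × 1/4 = 71.5
  gray-bodied vestigial-winged: 286 × 1/4 = 71.5
  ebony-bodied normal-winged: 286 × 1/4 = 71.5
  ebony-bodied vestigial-winged: 286 × 1/4 = 71.5
χ² = Σ (O − E)² / E
  gray-bodied normal-winged: (58 − 71.5)² / 71.5 = 2.5490
  gray-bodied vestigial-winged: (118 − 71.5)² / 71.5 = 30.2413
  ebony-bodied normal-winged: (43 − 71.5)² / 71.5 = 11.3601
  ebony-bodied vestigial-winged: (67 − 71.5)² / 71.5 = 0.2832
χ² = 2.5490 + 30.2413 + 11.3601 + 0.2832 = 44.4336 ≈ 44.434
Degrees of freedom = 4 − 1 = 3; critical value at α = 0.01 is 11.345.
Since 44.434 > 11.345, we reject the null hypothesis — the data do not fit the 1:1:1:1 ratio.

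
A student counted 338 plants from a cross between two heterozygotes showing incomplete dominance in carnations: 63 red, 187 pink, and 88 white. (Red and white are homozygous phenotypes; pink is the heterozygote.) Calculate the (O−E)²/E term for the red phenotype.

With incomplete dominance, a heterozygote × heterozygote cross gives a 1:2:1 phenotypic ratio.
The 1:2:1 ratio has 4 parts, so with N = 338 the expected counts are:
  red: 338 × 1/4 = 84.5
  pink: 338 × 2/4 = 169
  white: 338 × 1/4 = 84.5
Contribution of red: (63 − 84.5)² / 84.5 = 5.4704

5.470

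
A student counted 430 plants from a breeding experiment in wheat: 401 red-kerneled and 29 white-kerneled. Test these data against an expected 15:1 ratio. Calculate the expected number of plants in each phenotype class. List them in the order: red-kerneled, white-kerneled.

403.125, 26.875

Total ratio parts = 16. Expected numbers out of 430:
  red-kerneled: 430 × 15/16 = 403.125
  white-kerneled: 430 × 1/16 = 26.875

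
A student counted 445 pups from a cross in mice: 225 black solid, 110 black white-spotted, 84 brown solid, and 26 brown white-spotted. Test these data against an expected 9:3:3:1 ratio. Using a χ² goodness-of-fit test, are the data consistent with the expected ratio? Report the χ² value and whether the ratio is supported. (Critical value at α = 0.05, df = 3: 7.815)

The 9:3:3:1 ratio has 16 parts, so with N = 445 the expected counts are:
  black solid: 445 × 9/16 = 250.3125
  black white-spotted: 445 × 3/16 = 83.4375
  brown solid: 445 × 3/16 = 83.4375
  brown white-spotted: 445 × 1/16 = 27.8125
χ² = Σ (O − E)² / E
  black solid: (225 − 250.3125)² / 250.3125 = 2.5597
  black white-spotted: (110 − 83.4375)² / 83.4375 = 8.4562
  brown solid: (84 − 83.4375)² / 83.4375 = 0.0038
  brown white-spotted: (26 − 27.8125)² / 27.8125 = 0.1181
χ² = 2.5597 + 8.4562 + 0.0038 + 0.1181 = 11.1378 ≈ 11.138
Degrees of freedom = 4 − 1 = 3; critical value at α = 0.05 is 7.815.
Since 11.138 > 7.815, we reject the null hypothesis — the data do not fit the 9:3:3:1 ratio.

11.138; not consistent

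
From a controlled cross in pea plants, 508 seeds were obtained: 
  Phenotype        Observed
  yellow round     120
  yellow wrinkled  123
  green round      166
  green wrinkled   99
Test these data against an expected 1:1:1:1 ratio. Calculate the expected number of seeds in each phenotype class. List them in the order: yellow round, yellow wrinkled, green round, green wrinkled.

127, 127, 127, 127

The 1:1:1:1 ratio has 4 parts, so with N = 508 the expected counts are:
  yellow round: 508 × 1/4 = 127
  yellow wrinkled: 508 × 1/4 = 127
  green round: 508 × 1/4 = 127
  green wrinkled: 508 × 1/4 = 127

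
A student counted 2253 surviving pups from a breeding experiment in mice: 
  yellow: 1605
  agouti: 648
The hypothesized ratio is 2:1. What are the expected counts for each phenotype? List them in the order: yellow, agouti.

1502, 751

The 2:1 ratio has 3 parts, so with N = 2253 the expected counts are:
  yellow: 2253 × 2/3 = 1502
  agouti: 2253 × 1/3 = 751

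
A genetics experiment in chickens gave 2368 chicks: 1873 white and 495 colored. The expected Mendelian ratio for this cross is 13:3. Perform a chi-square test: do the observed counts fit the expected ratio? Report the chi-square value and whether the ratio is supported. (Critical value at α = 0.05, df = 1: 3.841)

7.210; not consistent

Under the 13:3 hypothesis (Σ ratio = 16, N = 2368):
  white: 2368 × 13/16 = 1924
  colored: 2368 × 3/16 = 444
χ² = Σ (O − E)² / E
  white: (1873 − 1924)² / 1924 = 1.3519
  colored: (495 − 444)² / 444 = 5.8581
χ² = 1.3519 + 5.8581 = 7.210
Degrees of freedom = 2 − 1 = 1; critical value at α = 0.05 is 3.841.
Since 7.210 > 3.841, we reject the null hypothesis — the data do not fit the 13:3 ratio.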